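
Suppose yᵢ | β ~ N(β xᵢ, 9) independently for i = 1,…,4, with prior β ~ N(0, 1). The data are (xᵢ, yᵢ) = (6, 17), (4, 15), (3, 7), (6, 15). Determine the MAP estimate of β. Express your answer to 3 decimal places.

β̂_MAP = 2.575

log p(β | y) = −Σ(yᵢ − βxᵢ)²/(2·9) − β²/(2·1) + const.
Setting the derivative to zero: Σxᵢ(yᵢ − βxᵢ)/9 − β/1 = 0, so β = Σxᵢyᵢ / (Σxᵢ² + σ²/τ²).
Σxᵢyᵢ = 6·17 + 4·15 + 3·7 + 6·15 = 273; Σxᵢ² = 97; σ²/τ² = 9.
β̂_MAP = 273 / (97 + 9) = 273/106 ≈ 2.575.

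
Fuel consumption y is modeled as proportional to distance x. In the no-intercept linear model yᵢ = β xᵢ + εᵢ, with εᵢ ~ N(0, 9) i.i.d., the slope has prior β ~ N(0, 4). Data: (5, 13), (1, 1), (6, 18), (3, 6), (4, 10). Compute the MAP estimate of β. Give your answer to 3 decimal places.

β̂_MAP = 2.599

log p(β | y) = −Σ(yᵢ − βxᵢ)²/(2·9) − β²/(2·4) + const.
Setting the derivative to zero: Σxᵢ(yᵢ − βxᵢ)/9 − β/4 = 0, so β = Σxᵢyᵢ / (Σxᵢ² + σ²/τ²).
Σxᵢyᵢ = 5·13 + 1·1 + 6·18 + 3·6 + 4·10 = 232; Σxᵢ² = 87; σ²/τ² = 2.25.
β̂_MAP = 232 / (87 + 2.25) = 232/89.25 ≈ 2.599.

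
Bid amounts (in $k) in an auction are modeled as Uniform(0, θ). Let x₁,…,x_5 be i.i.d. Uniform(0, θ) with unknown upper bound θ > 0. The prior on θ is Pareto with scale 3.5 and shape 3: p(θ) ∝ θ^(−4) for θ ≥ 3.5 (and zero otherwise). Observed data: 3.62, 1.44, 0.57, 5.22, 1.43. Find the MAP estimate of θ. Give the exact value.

θ̂_MAP = 5.22

The Uniform(0, θ) likelihood is θ^(−n) for θ ≥ max(xᵢ), zero otherwise. Here max(xᵢ) = 5.22.
Posterior ∝ θ^(−4) · θ^(−5) = θ^(−9) on θ ≥ max(3.5, 5.22) = 5.22.
This density is strictly decreasing in θ, so the posterior mode lies at the lower boundary of the support.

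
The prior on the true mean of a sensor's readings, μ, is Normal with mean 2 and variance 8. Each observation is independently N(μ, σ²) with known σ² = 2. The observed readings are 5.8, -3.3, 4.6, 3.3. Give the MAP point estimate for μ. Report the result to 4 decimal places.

n = 4; x̄ = (5.8 + (-3.3) + 4.6 + 3.3)/4 = 10.4/4 = 2.6.
For a Normal prior and Normal likelihood with known variance, the posterior is Normal; its mode equals its mean, the precision-weighted average.
Prior precision 1/σ₀² = 1/8 = 0.125; data precision n/σ² = 4/2 = 2.
μ̂ = (0.125·2 + 2·2.6) / (0.125 + 2) = 5.45/2.125 = 218/85 ≈ 2.5647.

μ̂_MAP = 2.5647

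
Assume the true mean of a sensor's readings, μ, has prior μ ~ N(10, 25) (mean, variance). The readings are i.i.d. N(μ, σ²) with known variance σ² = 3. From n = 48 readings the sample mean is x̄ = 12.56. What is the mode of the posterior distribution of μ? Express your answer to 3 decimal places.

n = 48, x̄ = 12.56.
For a Normal prior and Normal likelihood with known variance, the posterior is Normal; its mode equals its mean, the precision-weighted average.
Prior precision 1/σ₀² = 1/25 = 0.04; data precision n/σ² = 48/3 = 16.
μ̂ = (0.04·10 + 16·12.56) / (0.04 + 16) = 201.36/16.04 = 5034/401 ≈ 12.554.

μ̂_MAP = 12.554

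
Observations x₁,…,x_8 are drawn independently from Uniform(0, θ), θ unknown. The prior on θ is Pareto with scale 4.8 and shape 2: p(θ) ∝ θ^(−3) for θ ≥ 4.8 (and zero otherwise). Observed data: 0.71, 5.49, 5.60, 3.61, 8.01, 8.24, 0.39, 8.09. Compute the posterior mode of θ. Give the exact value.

θ̂_MAP = 8.24

The Uniform(0, θ) likelihood is θ^(−n) for θ ≥ max(xᵢ), zero otherwise. Here max(xᵢ) = 8.24.
Posterior ∝ θ^(−3) · θ^(−8) = θ^(−11) on θ ≥ max(4.8, 8.24) = 8.24.
This density is strictly decreasing in θ, so the posterior mode lies at the lower boundary of the support.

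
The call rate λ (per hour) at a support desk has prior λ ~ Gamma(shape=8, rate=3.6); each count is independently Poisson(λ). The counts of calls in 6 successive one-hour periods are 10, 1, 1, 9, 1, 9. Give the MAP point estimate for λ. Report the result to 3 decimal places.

λ̂_MAP = 3.958

Σxᵢ = 10+1+1+9+1+9 = 31, with n = 6.
Posterior ∝ λ^7e^(−3.6λ) · λ^31e^(−6λ) = λ^38e^(−9.6λ), i.e. Gamma(shape=39, rate=9.6).
The mode of a Gamma(a, b) with a ≥ 1 (shape–rate) is (a−1)/b = 38/9.6 ≈ 3.958.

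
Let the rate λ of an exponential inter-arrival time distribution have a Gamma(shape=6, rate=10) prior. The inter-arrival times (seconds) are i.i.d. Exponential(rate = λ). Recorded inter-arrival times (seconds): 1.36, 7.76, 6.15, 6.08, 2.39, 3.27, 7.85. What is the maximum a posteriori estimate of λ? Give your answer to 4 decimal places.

The Exponential(rate=λ) likelihood is ∝ λ^n e^(−λΣtᵢ). Here n = 7 and Σtᵢ = 1.36 + 7.76 + 6.15 + 6.08 + 2.39 + 3.27 + 7.85 = 34.86.
Posterior ∝ λ^5e^(−10λ) · λ^7e^(−34.86λ) = λ^12e^(−44.86λ), i.e. Gamma(13, 44.86).
Mode = (a−1)/b = 12/44.86 ≈ 0.2675.

λ̂_MAP = 0.2675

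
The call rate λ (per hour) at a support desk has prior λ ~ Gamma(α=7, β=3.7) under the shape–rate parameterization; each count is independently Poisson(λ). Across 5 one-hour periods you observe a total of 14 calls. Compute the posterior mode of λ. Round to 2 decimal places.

Σxᵢ = 14, n = 5.
Posterior ∝ λ^6e^(−3.7λ) · λ^14e^(−5λ) = λ^20e^(−8.7λ), i.e. Gamma(shape=21, rate=8.7).
The mode of a Gamma(a, b) with a ≥ 1 (shape–rate) is (a−1)/b = 20/8.7 ≈ 2.30.

λ̂_MAP = 2.30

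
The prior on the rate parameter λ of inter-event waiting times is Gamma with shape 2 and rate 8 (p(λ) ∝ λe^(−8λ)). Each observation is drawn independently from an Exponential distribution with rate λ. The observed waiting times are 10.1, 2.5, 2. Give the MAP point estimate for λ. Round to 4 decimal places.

The Exponential(rate=λ) likelihood is ∝ λ^n e^(−λΣtᵢ). Here n = 3 and Σtᵢ = 10.1 + 2.5 + 2 = 14.6.
Posterior ∝ λe^(−8λ) · λ^3e^(−14.6λ) = λ^4e^(−22.6λ), i.e. Gamma(5, 22.6).
Mode = (a−1)/b = 4/22.6 ≈ 0.1770.

λ̂_MAP = 0.1770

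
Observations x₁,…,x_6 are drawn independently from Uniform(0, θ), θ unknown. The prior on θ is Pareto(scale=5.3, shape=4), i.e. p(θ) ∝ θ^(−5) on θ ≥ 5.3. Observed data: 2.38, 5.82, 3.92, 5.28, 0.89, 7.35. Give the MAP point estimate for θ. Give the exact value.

The Uniform(0, θ) likelihood is θ^(−n) for θ ≥ max(xᵢ), zero otherwise. Here max(xᵢ) = 7.35.
Posterior ∝ θ^(−5) · θ^(−6) = θ^(−11) on θ ≥ max(5.3, 7.35) = 7.35.
This density is strictly decreasing in θ, so the posterior mode lies at the lower boundary of the support.

θ̂_MAP = 7.35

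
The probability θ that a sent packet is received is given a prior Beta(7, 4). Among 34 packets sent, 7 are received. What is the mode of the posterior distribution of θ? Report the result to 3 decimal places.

θ̂_MAP = 0.302

Prior: Beta(7, 4).
Data: 7 successes in 34 trials. The binomial likelihood contributes θ^7(1−θ)^27, so the posterior is Beta(7+7, 4+27) = Beta(14, 31).
For Beta(a, b) with a, b > 1 the mode is (a−1)/(a+b−2) = 13/43 ≈ 0.302.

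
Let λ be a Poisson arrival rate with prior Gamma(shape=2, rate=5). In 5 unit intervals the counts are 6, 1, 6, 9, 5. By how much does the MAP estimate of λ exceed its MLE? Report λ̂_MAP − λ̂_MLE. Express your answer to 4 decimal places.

Σxᵢ = 27. Posterior is Gamma(29, 10); MAP = (29−1)/10 = 28/10 ≈ 2.80000.
MLE = x̄ = 27/5 ≈ 5.40000.
Difference = 28/10 − 27/5 = -13/5 ≈ -2.6000.

MAP − MLE = -2.6000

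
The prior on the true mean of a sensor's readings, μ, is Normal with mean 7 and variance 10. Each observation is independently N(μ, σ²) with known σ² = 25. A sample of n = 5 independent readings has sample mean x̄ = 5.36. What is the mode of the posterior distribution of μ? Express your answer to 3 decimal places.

n = 5, x̄ = 5.36.
For a Normal prior and Normal likelihood with known variance, the posterior is Normal; its mode equals its mean, the precision-weighted average.
Prior precision 1/σ₀² = 1/10 = 0.1; data precision n/σ² = 5/25 = 0.2.
μ̂ = (0.1·7 + 0.2·5.36) / (0.1 + 0.2) = 1.772/0.3 = 443/75 ≈ 5.907.

μ̂_MAP = 5.907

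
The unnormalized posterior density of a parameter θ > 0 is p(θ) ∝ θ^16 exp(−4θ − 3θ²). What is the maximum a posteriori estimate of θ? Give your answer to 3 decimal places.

θ̂_MAP = 1.333

ℓ'(θ) = 16/θ − 4 − 6θ. Setting this to zero and multiplying by θ: 6θ² + 4θ − 16 = 0.
θ = (−4 + √(4² + 4·6·16)) / (2·6) = (−4 + √400) / 12 = (−4 + 20)/12 = 4/3.
ℓ''(θ) = −16/θ² − 6 < 0, confirming a maximum.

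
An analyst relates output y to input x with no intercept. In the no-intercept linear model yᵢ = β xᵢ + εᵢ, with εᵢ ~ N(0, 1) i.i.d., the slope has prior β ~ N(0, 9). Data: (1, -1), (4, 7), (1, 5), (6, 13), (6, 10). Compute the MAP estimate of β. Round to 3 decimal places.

β̂_MAP = 1.887

log p(β | y) = −Σ(yᵢ − βxᵢ)²/(2·1) − β²/(2·9) + const.
Setting the derivative to zero: Σxᵢ(yᵢ − βxᵢ)/1 − β/9 = 0, so β = Σxᵢyᵢ / (Σxᵢ² + σ²/τ²).
Σxᵢyᵢ = 1·(-1) + 4·7 + 1·5 + 6·13 + 6·10 = 170; Σxᵢ² = 90; σ²/τ² = 1/9.
β̂_MAP = 170 / (90 + 1/9) = 170/(811/9) = 1530/811 ≈ 1.887.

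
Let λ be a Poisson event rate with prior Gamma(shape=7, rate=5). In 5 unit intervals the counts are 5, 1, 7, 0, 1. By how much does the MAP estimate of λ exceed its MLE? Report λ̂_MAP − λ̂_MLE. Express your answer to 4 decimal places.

Σxᵢ = 14. Posterior is Gamma(21, 10); MAP = (21−1)/10 = 20/10 ≈ 2.00000.
MLE = x̄ = 14/5 ≈ 2.80000.
Difference = 20/10 − 14/5 = -4/5 ≈ -0.8000.

MAP − MLE = -0.8000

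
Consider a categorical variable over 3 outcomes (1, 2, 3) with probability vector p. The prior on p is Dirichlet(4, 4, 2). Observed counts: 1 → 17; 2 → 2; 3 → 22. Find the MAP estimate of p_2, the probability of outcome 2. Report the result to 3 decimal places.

MAP estimate: 0.104

The posterior is Dirichlet(αᵢ + nᵢ) = Dirichlet(21, 6, 24).
For a Dirichlet(a₁,…,a_K) with all aᵢ > 1, the mode has j-th component (aⱼ − 1)/(Σaᵢ − K).
Here Σaᵢ = 51 and K = 3, so p_2 = (6 − 1)/(51 − 3) = 5/48 ≈ 0.104.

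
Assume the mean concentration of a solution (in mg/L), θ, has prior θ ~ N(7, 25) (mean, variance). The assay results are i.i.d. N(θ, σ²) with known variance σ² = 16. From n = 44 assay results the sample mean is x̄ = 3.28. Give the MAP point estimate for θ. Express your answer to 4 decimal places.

θ̂_MAP = 3.3333

n = 44, x̄ = 3.28.
For a Normal prior and Normal likelihood with known variance, the posterior is Normal; its mode equals its mean, the precision-weighted average.
Prior precision 1/σ₀² = 1/25 = 0.04; data precision n/σ² = 44/16 = 2.75.
θ̂ = (0.04·7 + 2.75·3.28) / (0.04 + 2.75) = 9.3/2.79 = 10/3 ≈ 3.3333.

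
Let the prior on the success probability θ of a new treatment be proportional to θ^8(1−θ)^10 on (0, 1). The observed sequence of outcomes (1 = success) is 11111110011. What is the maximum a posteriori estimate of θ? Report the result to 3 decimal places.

The prior density ∝ θ^8(1−θ)^10 is the kernel of Beta(9, 11).
Data: 9 successes in 11 trials (from the sequence). The binomial likelihood contributes θ^9(1−θ)^2, so the posterior is Beta(9+9, 11+2) = Beta(18, 13).
For Beta(a, b) with a, b > 1 the mode is (a−1)/(a+b−2) = 17/29 ≈ 0.586.

θ̂_MAP = 0.586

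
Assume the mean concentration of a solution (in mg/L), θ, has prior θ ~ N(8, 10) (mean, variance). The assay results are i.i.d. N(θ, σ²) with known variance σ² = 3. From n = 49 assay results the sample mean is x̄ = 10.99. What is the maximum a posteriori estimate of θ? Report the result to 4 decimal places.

n = 49, x̄ = 10.99.
For a Normal prior and Normal likelihood with known variance, the posterior is Normal; its mode equals its mean, the precision-weighted average.
Prior precision 1/σ₀² = 1/10 = 0.1; data precision n/σ² = 49/3.
θ̂ = (0.1·8 + (49/3)·10.99) / (0.1 + 49/3) = (54091/300)/(493/30) = 54091/4930 ≈ 10.9718.

θ̂_MAP = 10.9718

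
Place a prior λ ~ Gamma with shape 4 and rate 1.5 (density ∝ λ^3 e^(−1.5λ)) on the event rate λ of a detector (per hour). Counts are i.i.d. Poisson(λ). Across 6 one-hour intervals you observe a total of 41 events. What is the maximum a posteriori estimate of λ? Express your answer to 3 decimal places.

λ̂_MAP = 5.867

Σxᵢ = 41, n = 6.
Posterior ∝ λ^3e^(−1.5λ) · λ^41e^(−6λ) = λ^44e^(−7.5λ), i.e. Gamma(shape=45, rate=7.5).
The mode of a Gamma(a, b) with a ≥ 1 (shape–rate) is (a−1)/b = 44/7.5 ≈ 5.867.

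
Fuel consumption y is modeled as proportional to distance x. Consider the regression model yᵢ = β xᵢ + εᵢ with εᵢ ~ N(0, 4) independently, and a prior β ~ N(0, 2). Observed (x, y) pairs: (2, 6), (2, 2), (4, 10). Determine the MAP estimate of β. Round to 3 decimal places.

log p(β | y) = −Σ(yᵢ − βxᵢ)²/(2·4) − β²/(2·2) + const.
Setting the derivative to zero: Σxᵢ(yᵢ − βxᵢ)/4 − β/2 = 0, so β = Σxᵢyᵢ / (Σxᵢ² + σ²/τ²).
Σxᵢyᵢ = 2·6 + 2·2 + 4·10 = 56; Σxᵢ² = 24; σ²/τ² = 2.
β̂_MAP = 56 / (24 + 2) = 56/26 ≈ 2.154.

β̂_MAP = 2.154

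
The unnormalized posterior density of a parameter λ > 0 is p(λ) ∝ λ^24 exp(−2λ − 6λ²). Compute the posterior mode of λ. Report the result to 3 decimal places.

λ̂_MAP = 1.333

ℓ'(λ) = 24/λ − 2 − 12λ. Setting this to zero and multiplying by λ: 12λ² + 2λ − 24 = 0.
λ = (−2 + √(2² + 4·12·24)) / (2·12) = (−2 + √1156) / 24 = (−2 + 34)/24 = 4/3.
ℓ''(λ) = −24/λ² − 12 < 0, confirming a maximum.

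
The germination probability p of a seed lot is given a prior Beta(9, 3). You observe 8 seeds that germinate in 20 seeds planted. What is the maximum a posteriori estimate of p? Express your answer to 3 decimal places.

p̂_MAP = 0.533

Prior: Beta(9, 3).
Data: 8 successes in 20 trials. The binomial likelihood contributes p^8(1−p)^12, so the posterior is Beta(9+8, 3+12) = Beta(17, 15).
For Beta(a, b) with a, b > 1 the mode is (a−1)/(a+b−2) = 16/30 ≈ 0.533.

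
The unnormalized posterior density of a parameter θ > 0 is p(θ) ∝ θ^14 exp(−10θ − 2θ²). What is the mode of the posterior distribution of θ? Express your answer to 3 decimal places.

ℓ'(θ) = 14/θ − 10 − 4θ. Setting this to zero and multiplying by θ: 4θ² + 10θ − 14 = 0.
θ = (−10 + √(10² + 4·4·14)) / (2·4) = (−10 + √324) / 8 = (−10 + 18)/8 = 1.
ℓ''(θ) = −14/θ² − 4 < 0, confirming a maximum.

θ̂_MAP = 1.000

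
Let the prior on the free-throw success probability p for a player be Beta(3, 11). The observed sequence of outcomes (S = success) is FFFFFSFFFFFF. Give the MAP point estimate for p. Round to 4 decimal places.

Prior: Beta(3, 11).
Data: 1 success in 12 trials (from the sequence). The binomial likelihood contributes p(1−p)^11, so the posterior is Beta(3+1, 11+11) = Beta(4, 22).
For Beta(a, b) with a, b > 1 the mode is (a−1)/(a+b−2) = 3/24 ≈ 0.1250.

p̂_MAP = 0.1250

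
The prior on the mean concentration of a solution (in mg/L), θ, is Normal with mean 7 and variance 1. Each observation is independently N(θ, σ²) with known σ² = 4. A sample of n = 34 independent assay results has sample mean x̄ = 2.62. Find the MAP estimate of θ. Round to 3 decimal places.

θ̂_MAP = 3.081

n = 34, x̄ = 2.62.
For a Normal prior and Normal likelihood with known variance, the posterior is Normal; its mode equals its mean, the precision-weighted average.
Prior precision 1/σ₀² = 1/1 = 1; data precision n/σ² = 34/4 = 8.5.
θ̂ = (1·7 + 8.5·2.62) / (1 + 8.5) = 29.27/9.5 = 2927/950 ≈ 3.081.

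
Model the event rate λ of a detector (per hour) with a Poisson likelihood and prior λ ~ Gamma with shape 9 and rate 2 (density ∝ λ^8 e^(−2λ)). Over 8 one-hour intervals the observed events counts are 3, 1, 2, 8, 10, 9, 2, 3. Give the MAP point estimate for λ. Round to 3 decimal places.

Σxᵢ = 3+1+2+8+10+9+2+3 = 38, with n = 8.
Posterior ∝ λ^8e^(−2λ) · λ^38e^(−8λ) = λ^46e^(−10λ), i.e. Gamma(shape=47, rate=10).
The mode of a Gamma(a, b) with a ≥ 1 (shape–rate) is (a−1)/b = 46/10 ≈ 4.600.

λ̂_MAP = 4.600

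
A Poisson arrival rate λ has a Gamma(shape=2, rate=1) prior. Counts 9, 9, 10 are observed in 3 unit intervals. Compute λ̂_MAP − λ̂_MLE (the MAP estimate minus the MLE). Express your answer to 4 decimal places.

Σxᵢ = 28. Posterior is Gamma(30, 4); MAP = (30−1)/4 = 29/4 ≈ 7.25000.
MLE = x̄ = 28/3 ≈ 9.33333.
Difference = 29/4 − 28/3 = -25/12 ≈ -2.0833.

MAP − MLE = -2.0833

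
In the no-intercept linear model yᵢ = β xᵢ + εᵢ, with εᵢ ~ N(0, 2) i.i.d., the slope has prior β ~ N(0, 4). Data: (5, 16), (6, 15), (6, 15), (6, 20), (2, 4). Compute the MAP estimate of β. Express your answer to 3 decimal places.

log p(β | y) = −Σ(yᵢ − βxᵢ)²/(2·2) − β²/(2·4) + const.
Setting the derivative to zero: Σxᵢ(yᵢ − βxᵢ)/2 − β/4 = 0, so β = Σxᵢyᵢ / (Σxᵢ² + σ²/τ²).
Σxᵢyᵢ = 5·16 + 6·15 + 6·15 + 6·20 + 2·4 = 388; Σxᵢ² = 137; σ²/τ² = 0.5.
β̂_MAP = 388 / (137 + 0.5) = 388/137.5 ≈ 2.822.

β̂_MAP = 2.822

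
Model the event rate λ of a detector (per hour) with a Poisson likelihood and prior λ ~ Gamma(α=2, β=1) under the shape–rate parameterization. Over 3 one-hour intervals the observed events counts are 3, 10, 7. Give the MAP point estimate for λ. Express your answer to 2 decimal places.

λ̂_MAP = 5.25

Σxᵢ = 3+10+7 = 20, with n = 3.
Posterior ∝ λe^(−1λ) · λ^20e^(−3λ) = λ^21e^(−4λ), i.e. Gamma(shape=22, rate=4).
The mode of a Gamma(a, b) with a ≥ 1 (shape–rate) is (a−1)/b = 21/4 ≈ 5.25.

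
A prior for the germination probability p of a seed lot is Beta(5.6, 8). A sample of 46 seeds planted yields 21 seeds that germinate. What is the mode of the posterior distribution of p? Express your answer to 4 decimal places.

p̂_MAP = 0.4444

Prior: Beta(5.6, 8).
Data: 21 successes in 46 trials. The binomial likelihood contributes p^21(1−p)^25, so the posterior is Beta(5.6+21, 8+25) = Beta(26.6, 33).
For Beta(a, b) with a, b > 1 the mode is (a−1)/(a+b−2) = 25.6/57.6 ≈ 0.4444.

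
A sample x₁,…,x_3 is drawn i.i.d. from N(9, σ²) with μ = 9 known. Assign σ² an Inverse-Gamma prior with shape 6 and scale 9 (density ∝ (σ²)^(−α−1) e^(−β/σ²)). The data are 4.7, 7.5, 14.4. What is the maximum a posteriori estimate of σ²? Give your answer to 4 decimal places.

Sum of squared deviations about the known mean: SS = (4.7−9)² + (7.5−9)² + (14.4−9)² = 49.9.
The Normal likelihood contributes (σ²)^(−n/2) exp(−SS/(2σ²)), so the posterior is Inverse-Gamma(α + n/2, β + SS/2) = Inverse-Gamma(7.5, 33.95).
The mode of Inverse-Gamma(a, b) is b/(a+1) = 33.95/8.5 ≈ 3.9941.

σ̂²_MAP = 3.9941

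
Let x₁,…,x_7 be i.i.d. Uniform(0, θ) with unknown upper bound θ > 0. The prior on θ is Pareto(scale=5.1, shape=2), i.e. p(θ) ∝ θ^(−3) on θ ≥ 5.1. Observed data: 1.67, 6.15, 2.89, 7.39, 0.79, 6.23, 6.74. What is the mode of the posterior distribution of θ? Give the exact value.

θ̂_MAP = 7.39

The Uniform(0, θ) likelihood is θ^(−n) for θ ≥ max(xᵢ), zero otherwise. Here max(xᵢ) = 7.39.
Posterior ∝ θ^(−3) · θ^(−7) = θ^(−10) on θ ≥ max(5.1, 7.39) = 7.39.
This density is strictly decreasing in θ, so the posterior mode lies at the lower boundary of the support.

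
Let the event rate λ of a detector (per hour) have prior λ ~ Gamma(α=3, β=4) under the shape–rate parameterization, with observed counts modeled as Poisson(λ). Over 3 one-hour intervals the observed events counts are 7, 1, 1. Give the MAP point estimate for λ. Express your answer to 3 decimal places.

λ̂_MAP = 1.571

Σxᵢ = 7+1+1 = 9, with n = 3.
Posterior ∝ λ^2e^(−4λ) · λ^9e^(−3λ) = λ^11e^(−7λ), i.e. Gamma(shape=12, rate=7).
The mode of a Gamma(a, b) with a ≥ 1 (shape–rate) is (a−1)/b = 11/7 ≈ 1.571.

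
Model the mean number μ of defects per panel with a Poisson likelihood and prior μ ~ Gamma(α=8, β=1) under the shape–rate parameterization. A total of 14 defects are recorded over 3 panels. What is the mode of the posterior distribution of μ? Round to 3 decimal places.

μ̂_MAP = 5.250

Σxᵢ = 14, n = 3.
Posterior ∝ μ^7e^(−1μ) · μ^14e^(−3μ) = μ^21e^(−4μ), i.e. Gamma(shape=22, rate=4).
The mode of a Gamma(a, b) with a ≥ 1 (shape–rate) is (a−1)/b = 21/4 ≈ 5.250.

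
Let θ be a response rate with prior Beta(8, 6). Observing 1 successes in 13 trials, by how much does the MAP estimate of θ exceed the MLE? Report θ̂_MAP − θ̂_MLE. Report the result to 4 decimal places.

MAP − MLE = 0.2431

Posterior is Beta(9, 18); MAP = (9−1)/(27−2) = 8/25 ≈ 0.32000.
MLE ignores the prior: θ̂_MLE = k/n = 1/13 ≈ 0.07692.
Difference = 8/25 − 1/13 = 79/325 ≈ 0.2431.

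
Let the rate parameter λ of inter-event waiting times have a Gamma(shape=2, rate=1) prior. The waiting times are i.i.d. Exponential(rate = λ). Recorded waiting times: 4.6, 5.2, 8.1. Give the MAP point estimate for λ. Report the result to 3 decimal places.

λ̂_MAP = 0.212

The Exponential(rate=λ) likelihood is ∝ λ^n e^(−λΣtᵢ). Here n = 3 and Σtᵢ = 4.6 + 5.2 + 8.1 = 17.9.
Posterior ∝ λe^(−1λ) · λ^3e^(−17.9λ) = λ^4e^(−18.9λ), i.e. Gamma(5, 18.9).
Mode = (a−1)/b = 4/18.9 ≈ 0.212.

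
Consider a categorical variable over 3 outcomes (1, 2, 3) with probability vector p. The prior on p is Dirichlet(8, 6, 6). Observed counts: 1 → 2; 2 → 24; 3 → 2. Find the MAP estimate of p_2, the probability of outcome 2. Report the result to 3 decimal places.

MAP estimate: 0.644

The posterior is Dirichlet(αᵢ + nᵢ) = Dirichlet(10, 30, 8).
For a Dirichlet(a₁,…,a_K) with all aᵢ > 1, the mode has j-th component (aⱼ − 1)/(Σaᵢ − K).
Here Σaᵢ = 48 and K = 3, so p_2 = (30 − 1)/(48 − 3) = 29/45 ≈ 0.644.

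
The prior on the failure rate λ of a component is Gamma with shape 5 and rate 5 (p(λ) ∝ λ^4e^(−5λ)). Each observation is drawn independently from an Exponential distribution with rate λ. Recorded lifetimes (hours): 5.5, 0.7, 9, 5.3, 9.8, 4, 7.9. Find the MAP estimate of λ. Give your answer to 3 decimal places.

λ̂_MAP = 0.233

The Exponential(rate=λ) likelihood is ∝ λ^n e^(−λΣtᵢ). Here n = 7 and Σtᵢ = 5.5 + 0.7 + 9 + 5.3 + 9.8 + 4 + 7.9 = 42.2.
Posterior ∝ λ^4e^(−5λ) · λ^7e^(−42.2λ) = λ^11e^(−47.2λ), i.e. Gamma(12, 47.2).
Mode = (a−1)/b = 11/47.2 ≈ 0.233.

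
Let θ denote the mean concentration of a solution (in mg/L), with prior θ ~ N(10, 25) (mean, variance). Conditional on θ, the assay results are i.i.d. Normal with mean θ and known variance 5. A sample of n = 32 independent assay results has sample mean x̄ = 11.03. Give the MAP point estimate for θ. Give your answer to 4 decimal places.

n = 32, x̄ = 11.03.
For a Normal prior and Normal likelihood with known variance, the posterior is Normal; its mode equals its mean, the precision-weighted average.
Prior precision 1/σ₀² = 1/25 = 0.04; data precision n/σ² = 32/5 = 6.4.
θ̂ = (0.04·10 + 6.4·11.03) / (0.04 + 6.4) = 70.992/6.44 = 8874/805 ≈ 11.0236.

θ̂_MAP = 11.0236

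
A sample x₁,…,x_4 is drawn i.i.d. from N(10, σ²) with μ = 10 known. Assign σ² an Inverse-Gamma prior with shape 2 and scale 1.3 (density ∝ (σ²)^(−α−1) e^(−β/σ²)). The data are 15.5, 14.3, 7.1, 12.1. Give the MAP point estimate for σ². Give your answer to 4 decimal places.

Sum of squared deviations about the known mean: SS = (15.5−10)² + (14.3−10)² + (7.1−10)² + (12.1−10)² = 61.56.
The Normal likelihood contributes (σ²)^(−n/2) exp(−SS/(2σ²)), so the posterior is Inverse-Gamma(α + n/2, β + SS/2) = Inverse-Gamma(4, 32.08).
The mode of Inverse-Gamma(a, b) is b/(a+1) = 32.08/5 ≈ 6.4160.

σ̂²_MAP = 6.4160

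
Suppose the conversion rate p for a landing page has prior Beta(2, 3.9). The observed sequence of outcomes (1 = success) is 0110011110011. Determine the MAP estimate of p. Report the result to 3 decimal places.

Prior: Beta(2, 3.9).
Data: 8 successes in 13 trials (from the sequence). The binomial likelihood contributes p^8(1−p)^5, so the posterior is Beta(2+8, 3.9+5) = Beta(10, 8.9).
For Beta(a, b) with a, b > 1 the mode is (a−1)/(a+b−2) = 9/16.9 ≈ 0.533.

p̂_MAP = 0.533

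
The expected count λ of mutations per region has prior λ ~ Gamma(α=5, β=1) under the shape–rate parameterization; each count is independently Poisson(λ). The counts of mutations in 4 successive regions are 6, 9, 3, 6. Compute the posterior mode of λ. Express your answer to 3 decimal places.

λ̂_MAP = 5.600

Σxᵢ = 6+9+3+6 = 24, with n = 4.
Posterior ∝ λ^4e^(−1λ) · λ^24e^(−4λ) = λ^28e^(−5λ), i.e. Gamma(shape=29, rate=5).
The mode of a Gamma(a, b) with a ≥ 1 (shape–rate) is (a−1)/b = 28/5 ≈ 5.600.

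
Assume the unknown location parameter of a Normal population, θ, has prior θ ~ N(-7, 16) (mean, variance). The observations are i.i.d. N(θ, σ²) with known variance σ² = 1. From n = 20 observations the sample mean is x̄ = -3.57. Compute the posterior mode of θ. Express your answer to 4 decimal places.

θ̂_MAP = -3.5807

n = 20, x̄ = -3.57.
For a Normal prior and Normal likelihood with known variance, the posterior is Normal; its mode equals its mean, the precision-weighted average.
Prior precision 1/σ₀² = 1/16 = 0.0625; data precision n/σ² = 20/1 = 20.
θ̂ = (0.0625·(-7) + 20·(-3.57)) / (0.0625 + 20) = (-71.8375)/20.0625 = -5747/1605 ≈ -3.5807.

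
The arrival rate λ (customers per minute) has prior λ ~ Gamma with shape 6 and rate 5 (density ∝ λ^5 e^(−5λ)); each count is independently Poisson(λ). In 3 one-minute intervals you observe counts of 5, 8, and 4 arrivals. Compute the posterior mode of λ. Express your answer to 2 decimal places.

Σxᵢ = 5+8+4 = 17, with n = 3.
Posterior ∝ λ^5e^(−5λ) · λ^17e^(−3λ) = λ^22e^(−8λ), i.e. Gamma(shape=23, rate=8).
The mode of a Gamma(a, b) with a ≥ 1 (shape–rate) is (a−1)/b = 22/8 ≈ 2.75.

λ̂_MAP = 2.75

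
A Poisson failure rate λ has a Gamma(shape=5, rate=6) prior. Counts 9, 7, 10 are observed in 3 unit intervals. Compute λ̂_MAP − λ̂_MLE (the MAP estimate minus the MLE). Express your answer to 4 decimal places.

Σxᵢ = 26. Posterior is Gamma(31, 9); MAP = (31−1)/9 = 30/9 ≈ 3.33333.
MLE = x̄ = 26/3 ≈ 8.66667.
Difference = 30/9 − 26/3 = -16/3 ≈ -5.3333.

MAP − MLE = -5.3333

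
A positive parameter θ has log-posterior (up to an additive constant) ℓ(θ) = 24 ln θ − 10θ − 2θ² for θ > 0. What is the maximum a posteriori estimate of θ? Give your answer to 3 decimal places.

θ̂_MAP = 1.500

ℓ'(θ) = 24/θ − 10 − 4θ. Setting this to zero and multiplying by θ: 4θ² + 10θ − 24 = 0.
θ = (−10 + √(10² + 4·4·24)) / (2·4) = (−10 + √484) / 8 = (−10 + 22)/8 = 3/2.
ℓ''(θ) = −24/θ² − 4 < 0, confirming a maximum.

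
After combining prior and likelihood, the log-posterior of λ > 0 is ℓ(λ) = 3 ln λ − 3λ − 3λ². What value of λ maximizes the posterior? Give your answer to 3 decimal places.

ℓ'(λ) = 3/λ − 3 − 6λ. Setting this to zero and multiplying by λ: 6λ² + 3λ − 3 = 0.
λ = (−3 + √(3² + 4·6·3)) / (2·6) = (−3 + √81) / 12 = (−3 + 9)/12 = 1/2.
ℓ''(λ) = −3/λ² − 6 < 0, confirming a maximum.

λ̂_MAP = 0.500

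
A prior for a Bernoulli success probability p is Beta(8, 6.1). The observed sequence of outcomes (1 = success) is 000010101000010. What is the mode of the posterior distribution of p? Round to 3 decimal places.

Prior: Beta(8, 6.1).
Data: 4 successes in 15 trials (from the sequence). The binomial likelihood contributes p^4(1−p)^11, so the posterior is Beta(8+4, 6.1+11) = Beta(12, 17.1).
For Beta(a, b) with a, b > 1 the mode is (a−1)/(a+b−2) = 11/27.1 ≈ 0.406.

p̂_MAP = 0.406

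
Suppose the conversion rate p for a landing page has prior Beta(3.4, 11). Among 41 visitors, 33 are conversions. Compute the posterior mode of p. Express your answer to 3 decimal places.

Prior: Beta(3.4, 11).
Data: 33 successes in 41 trials. The binomial likelihood contributes p^33(1−p)^8, so the posterior is Beta(3.4+33, 11+8) = Beta(36.4, 19).
For Beta(a, b) with a, b > 1 the mode is (a−1)/(a+b−2) = 35.4/53.4 ≈ 0.663.

p̂_MAP = 0.663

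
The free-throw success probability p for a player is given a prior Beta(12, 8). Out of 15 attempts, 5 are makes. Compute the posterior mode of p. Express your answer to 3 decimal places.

p̂_MAP = 0.485

Prior: Beta(12, 8).
Data: 5 successes in 15 trials. The binomial likelihood contributes p^5(1−p)^10, so the posterior is Beta(12+5, 8+10) = Beta(17, 18).
For Beta(a, b) with a, b > 1 the mode is (a−1)/(a+b−2) = 16/33 ≈ 0.485.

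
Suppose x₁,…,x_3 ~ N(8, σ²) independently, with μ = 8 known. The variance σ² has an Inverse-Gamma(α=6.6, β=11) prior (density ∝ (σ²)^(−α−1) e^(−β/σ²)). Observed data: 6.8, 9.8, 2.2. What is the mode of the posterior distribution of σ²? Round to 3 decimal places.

σ̂²_MAP = 3.314

Sum of squared deviations about the known mean: SS = (6.8−8)² + (9.8−8)² + (2.2−8)² = 38.32.
The Normal likelihood contributes (σ²)^(−n/2) exp(−SS/(2σ²)), so the posterior is Inverse-Gamma(α + n/2, β + SS/2) = Inverse-Gamma(8.1, 30.16).
The mode of Inverse-Gamma(a, b) is b/(a+1) = 30.16/9.1 ≈ 3.314.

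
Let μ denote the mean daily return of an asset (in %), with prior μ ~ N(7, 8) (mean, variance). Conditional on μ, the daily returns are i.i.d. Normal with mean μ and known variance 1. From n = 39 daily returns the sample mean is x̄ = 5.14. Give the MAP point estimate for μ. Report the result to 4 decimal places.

n = 39, x̄ = 5.14.
For a Normal prior and Normal likelihood with known variance, the posterior is Normal; its mode equals its mean, the precision-weighted average.
Prior precision 1/σ₀² = 1/8 = 0.125; data precision n/σ² = 39/1 = 39.
μ̂ = (0.125·7 + 39·5.14) / (0.125 + 39) = 201.335/39.125 = 40267/7825 ≈ 5.1459.

μ̂_MAP = 5.1459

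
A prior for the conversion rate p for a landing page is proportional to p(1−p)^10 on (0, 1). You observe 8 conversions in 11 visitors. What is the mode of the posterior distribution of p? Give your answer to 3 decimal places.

The prior density ∝ p(1−p)^10 is the kernel of Beta(2, 11).
Data: 8 successes in 11 trials. The binomial likelihood contributes p^8(1−p)^3, so the posterior is Beta(2+8, 11+3) = Beta(10, 14).
For Beta(a, b) with a, b > 1 the mode is (a−1)/(a+b−2) = 9/22 ≈ 0.409.

p̂_MAP = 0.409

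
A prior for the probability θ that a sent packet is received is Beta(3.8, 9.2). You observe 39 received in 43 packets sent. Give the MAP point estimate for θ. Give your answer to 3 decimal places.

θ̂_MAP = 0.774

Prior: Beta(3.8, 9.2).
Data: 39 successes in 43 trials. The binomial likelihood contributes θ^39(1−θ)^4, so the posterior is Beta(3.8+39, 9.2+4) = Beta(42.8, 13.2).
For Beta(a, b) with a, b > 1 the mode is (a−1)/(a+b−2) = 41.8/54 ≈ 0.774.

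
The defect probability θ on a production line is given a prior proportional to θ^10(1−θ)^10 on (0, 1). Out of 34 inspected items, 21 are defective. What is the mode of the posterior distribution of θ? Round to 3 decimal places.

The prior density ∝ θ^10(1−θ)^10 is the kernel of Beta(11, 11).
Data: 21 successes in 34 trials. The binomial likelihood contributes θ^21(1−θ)^13, so the posterior is Beta(11+21, 11+13) = Beta(32, 24).
For Beta(a, b) with a, b > 1 the mode is (a−1)/(a+b−2) = 31/54 ≈ 0.574.

θ̂_MAP = 0.574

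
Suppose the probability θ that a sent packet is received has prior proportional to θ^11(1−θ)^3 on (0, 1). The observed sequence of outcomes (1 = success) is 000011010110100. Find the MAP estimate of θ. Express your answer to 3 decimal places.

The prior density ∝ θ^11(1−θ)^3 is the kernel of Beta(12, 4).
Data: 6 successes in 15 trials (from the sequence). The binomial likelihood contributes θ^6(1−θ)^9, so the posterior is Beta(12+6, 4+9) = Beta(18, 13).
For Beta(a, b) with a, b > 1 the mode is (a−1)/(a+b−2) = 17/29 ≈ 0.586.

θ̂_MAP = 0.586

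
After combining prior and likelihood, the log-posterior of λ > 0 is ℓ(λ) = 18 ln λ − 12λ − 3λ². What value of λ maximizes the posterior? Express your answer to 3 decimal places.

ℓ'(λ) = 18/λ − 12 − 6λ. Setting this to zero and multiplying by λ: 6λ² + 12λ − 18 = 0.
λ = (−12 + √(12² + 4·6·18)) / (2·6) = (−12 + √576) / 12 = (−12 + 24)/12 = 1.
ℓ''(λ) = −18/λ² − 6 < 0, confirming a maximum.

λ̂_MAP = 1.000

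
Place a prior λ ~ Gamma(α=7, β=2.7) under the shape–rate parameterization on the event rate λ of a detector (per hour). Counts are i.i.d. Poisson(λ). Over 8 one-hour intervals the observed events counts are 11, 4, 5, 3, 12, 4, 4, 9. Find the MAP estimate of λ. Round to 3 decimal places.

λ̂_MAP = 5.421

Σxᵢ = 11+4+5+3+12+4+4+9 = 52, with n = 8.
Posterior ∝ λ^6e^(−2.7λ) · λ^52e^(−8λ) = λ^58e^(−10.7λ), i.e. Gamma(shape=59, rate=10.7).
The mode of a Gamma(a, b) with a ≥ 1 (shape–rate) is (a−1)/b = 58/10.7 ≈ 5.421.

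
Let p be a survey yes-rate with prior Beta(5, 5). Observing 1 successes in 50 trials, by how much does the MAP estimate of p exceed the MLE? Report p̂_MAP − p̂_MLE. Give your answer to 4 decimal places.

Posterior is Beta(6, 54); MAP = (6−1)/(60−2) = 5/58 ≈ 0.08621.
MLE ignores the prior: p̂_MLE = k/n = 1/50 ≈ 0.02000.
Difference = 5/58 − 1/50 = 48/725 ≈ 0.0662.

MAP − MLE = 0.0662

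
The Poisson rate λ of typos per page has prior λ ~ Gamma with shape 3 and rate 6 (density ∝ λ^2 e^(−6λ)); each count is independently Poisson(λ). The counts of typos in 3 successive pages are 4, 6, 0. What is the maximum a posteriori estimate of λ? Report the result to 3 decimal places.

Σxᵢ = 4+6+0 = 10, with n = 3.
Posterior ∝ λ^2e^(−6λ) · λ^10e^(−3λ) = λ^12e^(−9λ), i.e. Gamma(shape=13, rate=9).
The mode of a Gamma(a, b) with a ≥ 1 (shape–rate) is (a−1)/b = 12/9 ≈ 1.333.

λ̂_MAP = 1.333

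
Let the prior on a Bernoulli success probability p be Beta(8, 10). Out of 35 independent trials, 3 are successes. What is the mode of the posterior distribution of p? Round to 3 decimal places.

p̂_MAP = 0.196

Prior: Beta(8, 10).
Data: 3 successes in 35 trials. The binomial likelihood contributes p^3(1−p)^32, so the posterior is Beta(8+3, 10+32) = Beta(11, 42).
For Beta(a, b) with a, b > 1 the mode is (a−1)/(a+b−2) = 10/51 ≈ 0.196.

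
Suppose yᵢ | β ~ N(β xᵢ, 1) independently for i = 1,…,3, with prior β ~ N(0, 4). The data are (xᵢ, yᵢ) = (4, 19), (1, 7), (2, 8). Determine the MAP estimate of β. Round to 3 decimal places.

log p(β | y) = −Σ(yᵢ − βxᵢ)²/(2·1) − β²/(2·4) + const.
Setting the derivative to zero: Σxᵢ(yᵢ − βxᵢ)/1 − β/4 = 0, so β = Σxᵢyᵢ / (Σxᵢ² + σ²/τ²).
Σxᵢyᵢ = 4·19 + 1·7 + 2·8 = 99; Σxᵢ² = 21; σ²/τ² = 0.25.
β̂_MAP = 99 / (21 + 0.25) = 99/21.25 ≈ 4.659.

β̂_MAP = 4.659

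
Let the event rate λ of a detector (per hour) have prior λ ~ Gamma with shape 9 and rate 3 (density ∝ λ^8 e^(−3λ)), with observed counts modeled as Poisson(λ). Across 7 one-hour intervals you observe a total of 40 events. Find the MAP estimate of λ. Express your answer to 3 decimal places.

Σxᵢ = 40, n = 7.
Posterior ∝ λ^8e^(−3λ) · λ^40e^(−7λ) = λ^48e^(−10λ), i.e. Gamma(shape=49, rate=10).
The mode of a Gamma(a, b) with a ≥ 1 (shape–rate) is (a−1)/b = 48/10 ≈ 4.800.

λ̂_MAP = 4.800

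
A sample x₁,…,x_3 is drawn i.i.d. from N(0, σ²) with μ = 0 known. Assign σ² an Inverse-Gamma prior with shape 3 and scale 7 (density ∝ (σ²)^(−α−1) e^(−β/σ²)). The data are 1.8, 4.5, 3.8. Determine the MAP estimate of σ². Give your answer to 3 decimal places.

Sum of squared deviations about the known mean: SS = (1.8−0)² + (4.5−0)² + (3.8−0)² = 37.93.
The Normal likelihood contributes (σ²)^(−n/2) exp(−SS/(2σ²)), so the posterior is Inverse-Gamma(α + n/2, β + SS/2) = Inverse-Gamma(4.5, 25.965).
The mode of Inverse-Gamma(a, b) is b/(a+1) = 25.965/5.5 ≈ 4.721.

σ̂²_MAP = 4.721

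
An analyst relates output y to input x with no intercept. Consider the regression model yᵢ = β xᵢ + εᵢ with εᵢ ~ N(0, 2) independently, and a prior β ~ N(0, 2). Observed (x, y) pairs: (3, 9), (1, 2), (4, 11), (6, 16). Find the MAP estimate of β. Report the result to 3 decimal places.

log p(β | y) = −Σ(yᵢ − βxᵢ)²/(2·2) − β²/(2·2) + const.
Setting the derivative to zero: Σxᵢ(yᵢ − βxᵢ)/2 − β/2 = 0, so β = Σxᵢyᵢ / (Σxᵢ² + σ²/τ²).
Σxᵢyᵢ = 3·9 + 1·2 + 4·11 + 6·16 = 169; Σxᵢ² = 62; σ²/τ² = 1.
β̂_MAP = 169 / (62 + 1) = 169/63 ≈ 2.683.

β̂_MAP = 2.683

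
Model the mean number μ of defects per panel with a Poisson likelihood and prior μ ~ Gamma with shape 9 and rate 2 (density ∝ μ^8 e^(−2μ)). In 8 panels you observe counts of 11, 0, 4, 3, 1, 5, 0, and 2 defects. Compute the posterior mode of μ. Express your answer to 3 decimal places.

μ̂_MAP = 3.400

Σxᵢ = 11+0+4+3+1+5+0+2 = 26, with n = 8.
Posterior ∝ μ^8e^(−2μ) · μ^26e^(−8μ) = μ^34e^(−10μ), i.e. Gamma(shape=35, rate=10).
The mode of a Gamma(a, b) with a ≥ 1 (shape–rate) is (a−1)/b = 34/10 ≈ 3.400.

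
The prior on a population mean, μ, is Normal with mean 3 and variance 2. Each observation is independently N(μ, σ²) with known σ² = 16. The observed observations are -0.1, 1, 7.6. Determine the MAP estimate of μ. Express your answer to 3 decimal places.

n = 3; x̄ = ((-0.1) + 1 + 7.6)/3 = 8.5/3 = 17/6 ≈ 2.8333.
For a Normal prior and Normal likelihood with known variance, the posterior is Normal; its mode equals its mean, the precision-weighted average.
Prior precision 1/σ₀² = 1/2 = 0.5; data precision n/σ² = 3/16 = 0.1875.
μ̂ = (0.5·3 + 0.1875·(17/6)) / (0.5 + 0.1875) = 2.03125/0.6875 = 65/22 ≈ 2.955.

μ̂_MAP = 2.955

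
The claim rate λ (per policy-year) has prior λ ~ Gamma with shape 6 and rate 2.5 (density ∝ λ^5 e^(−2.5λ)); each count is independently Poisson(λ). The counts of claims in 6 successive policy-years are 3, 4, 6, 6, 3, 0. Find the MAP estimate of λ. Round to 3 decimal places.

Σxᵢ = 3+4+6+6+3+0 = 22, with n = 6.
Posterior ∝ λ^5e^(−2.5λ) · λ^22e^(−6λ) = λ^27e^(−8.5λ), i.e. Gamma(shape=28, rate=8.5).
The mode of a Gamma(a, b) with a ≥ 1 (shape–rate) is (a−1)/b = 27/8.5 ≈ 3.176.

λ̂_MAP = 3.176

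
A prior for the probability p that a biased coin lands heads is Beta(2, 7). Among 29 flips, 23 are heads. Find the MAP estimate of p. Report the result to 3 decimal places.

p̂_MAP = 0.667

Prior: Beta(2, 7).
Data: 23 successes in 29 trials. The binomial likelihood contributes p^23(1−p)^6, so the posterior is Beta(2+23, 7+6) = Beta(25, 13).
For Beta(a, b) with a, b > 1 the mode is (a−1)/(a+b−2) = 24/36 ≈ 0.667.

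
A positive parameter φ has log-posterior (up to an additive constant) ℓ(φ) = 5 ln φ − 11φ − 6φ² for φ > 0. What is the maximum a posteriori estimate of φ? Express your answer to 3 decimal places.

ℓ'(φ) = 5/φ − 11 − 12φ. Setting this to zero and multiplying by φ: 12φ² + 11φ − 5 = 0.
φ = (−11 + √(11² + 4·12·5)) / (2·12) = (−11 + √361) / 24 = (−11 + 19)/24 = 1/3.
ℓ''(φ) = −5/φ² − 12 < 0, confirming a maximum.

φ̂_MAP = 0.333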